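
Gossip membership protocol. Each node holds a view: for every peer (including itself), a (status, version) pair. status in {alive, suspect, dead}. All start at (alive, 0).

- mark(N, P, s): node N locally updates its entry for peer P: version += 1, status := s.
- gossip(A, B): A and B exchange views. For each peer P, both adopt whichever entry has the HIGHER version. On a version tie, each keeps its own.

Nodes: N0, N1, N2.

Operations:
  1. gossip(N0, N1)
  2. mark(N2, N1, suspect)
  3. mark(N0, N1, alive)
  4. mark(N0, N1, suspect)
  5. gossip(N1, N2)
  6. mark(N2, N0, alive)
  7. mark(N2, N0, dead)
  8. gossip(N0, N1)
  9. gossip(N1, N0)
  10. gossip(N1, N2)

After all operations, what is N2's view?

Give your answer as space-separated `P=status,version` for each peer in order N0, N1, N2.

Answer: N0=dead,2 N1=suspect,2 N2=alive,0

Derivation:
Op 1: gossip N0<->N1 -> N0.N0=(alive,v0) N0.N1=(alive,v0) N0.N2=(alive,v0) | N1.N0=(alive,v0) N1.N1=(alive,v0) N1.N2=(alive,v0)
Op 2: N2 marks N1=suspect -> (suspect,v1)
Op 3: N0 marks N1=alive -> (alive,v1)
Op 4: N0 marks N1=suspect -> (suspect,v2)
Op 5: gossip N1<->N2 -> N1.N0=(alive,v0) N1.N1=(suspect,v1) N1.N2=(alive,v0) | N2.N0=(alive,v0) N2.N1=(suspect,v1) N2.N2=(alive,v0)
Op 6: N2 marks N0=alive -> (alive,v1)
Op 7: N2 marks N0=dead -> (dead,v2)
Op 8: gossip N0<->N1 -> N0.N0=(alive,v0) N0.N1=(suspect,v2) N0.N2=(alive,v0) | N1.N0=(alive,v0) N1.N1=(suspect,v2) N1.N2=(alive,v0)
Op 9: gossip N1<->N0 -> N1.N0=(alive,v0) N1.N1=(suspect,v2) N1.N2=(alive,v0) | N0.N0=(alive,v0) N0.N1=(suspect,v2) N0.N2=(alive,v0)
Op 10: gossip N1<->N2 -> N1.N0=(dead,v2) N1.N1=(suspect,v2) N1.N2=(alive,v0) | N2.N0=(dead,v2) N2.N1=(suspect,v2) N2.N2=(alive,v0)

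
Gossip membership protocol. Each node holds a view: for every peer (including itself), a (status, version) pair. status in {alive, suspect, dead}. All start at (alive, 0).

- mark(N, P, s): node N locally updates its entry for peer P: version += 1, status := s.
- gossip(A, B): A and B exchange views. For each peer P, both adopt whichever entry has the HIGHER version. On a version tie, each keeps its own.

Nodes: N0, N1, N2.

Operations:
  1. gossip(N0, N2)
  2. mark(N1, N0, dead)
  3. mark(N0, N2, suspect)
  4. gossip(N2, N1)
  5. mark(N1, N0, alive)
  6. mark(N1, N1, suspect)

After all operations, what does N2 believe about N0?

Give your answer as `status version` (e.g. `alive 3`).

Op 1: gossip N0<->N2 -> N0.N0=(alive,v0) N0.N1=(alive,v0) N0.N2=(alive,v0) | N2.N0=(alive,v0) N2.N1=(alive,v0) N2.N2=(alive,v0)
Op 2: N1 marks N0=dead -> (dead,v1)
Op 3: N0 marks N2=suspect -> (suspect,v1)
Op 4: gossip N2<->N1 -> N2.N0=(dead,v1) N2.N1=(alive,v0) N2.N2=(alive,v0) | N1.N0=(dead,v1) N1.N1=(alive,v0) N1.N2=(alive,v0)
Op 5: N1 marks N0=alive -> (alive,v2)
Op 6: N1 marks N1=suspect -> (suspect,v1)

Answer: dead 1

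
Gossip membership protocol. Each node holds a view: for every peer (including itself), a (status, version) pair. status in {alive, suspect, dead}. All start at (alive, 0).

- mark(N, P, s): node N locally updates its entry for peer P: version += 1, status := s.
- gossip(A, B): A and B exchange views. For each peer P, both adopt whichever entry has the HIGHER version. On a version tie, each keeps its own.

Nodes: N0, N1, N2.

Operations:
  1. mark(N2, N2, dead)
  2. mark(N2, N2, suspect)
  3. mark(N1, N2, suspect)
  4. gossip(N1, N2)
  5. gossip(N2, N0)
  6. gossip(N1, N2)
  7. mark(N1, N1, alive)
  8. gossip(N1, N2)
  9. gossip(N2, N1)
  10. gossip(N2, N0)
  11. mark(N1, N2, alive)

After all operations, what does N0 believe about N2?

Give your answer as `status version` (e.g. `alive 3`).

Op 1: N2 marks N2=dead -> (dead,v1)
Op 2: N2 marks N2=suspect -> (suspect,v2)
Op 3: N1 marks N2=suspect -> (suspect,v1)
Op 4: gossip N1<->N2 -> N1.N0=(alive,v0) N1.N1=(alive,v0) N1.N2=(suspect,v2) | N2.N0=(alive,v0) N2.N1=(alive,v0) N2.N2=(suspect,v2)
Op 5: gossip N2<->N0 -> N2.N0=(alive,v0) N2.N1=(alive,v0) N2.N2=(suspect,v2) | N0.N0=(alive,v0) N0.N1=(alive,v0) N0.N2=(suspect,v2)
Op 6: gossip N1<->N2 -> N1.N0=(alive,v0) N1.N1=(alive,v0) N1.N2=(suspect,v2) | N2.N0=(alive,v0) N2.N1=(alive,v0) N2.N2=(suspect,v2)
Op 7: N1 marks N1=alive -> (alive,v1)
Op 8: gossip N1<->N2 -> N1.N0=(alive,v0) N1.N1=(alive,v1) N1.N2=(suspect,v2) | N2.N0=(alive,v0) N2.N1=(alive,v1) N2.N2=(suspect,v2)
Op 9: gossip N2<->N1 -> N2.N0=(alive,v0) N2.N1=(alive,v1) N2.N2=(suspect,v2) | N1.N0=(alive,v0) N1.N1=(alive,v1) N1.N2=(suspect,v2)
Op 10: gossip N2<->N0 -> N2.N0=(alive,v0) N2.N1=(alive,v1) N2.N2=(suspect,v2) | N0.N0=(alive,v0) N0.N1=(alive,v1) N0.N2=(suspect,v2)
Op 11: N1 marks N2=alive -> (alive,v3)

Answer: suspect 2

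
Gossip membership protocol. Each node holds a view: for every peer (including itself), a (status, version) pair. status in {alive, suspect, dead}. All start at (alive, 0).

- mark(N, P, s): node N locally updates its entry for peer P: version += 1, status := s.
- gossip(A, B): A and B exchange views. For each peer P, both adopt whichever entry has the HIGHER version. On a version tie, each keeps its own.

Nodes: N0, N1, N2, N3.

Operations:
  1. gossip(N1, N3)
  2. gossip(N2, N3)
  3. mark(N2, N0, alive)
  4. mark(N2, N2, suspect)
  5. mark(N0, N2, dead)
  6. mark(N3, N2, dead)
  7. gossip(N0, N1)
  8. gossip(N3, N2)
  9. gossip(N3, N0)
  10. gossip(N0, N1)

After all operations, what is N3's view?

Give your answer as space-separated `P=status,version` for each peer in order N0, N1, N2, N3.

Op 1: gossip N1<->N3 -> N1.N0=(alive,v0) N1.N1=(alive,v0) N1.N2=(alive,v0) N1.N3=(alive,v0) | N3.N0=(alive,v0) N3.N1=(alive,v0) N3.N2=(alive,v0) N3.N3=(alive,v0)
Op 2: gossip N2<->N3 -> N2.N0=(alive,v0) N2.N1=(alive,v0) N2.N2=(alive,v0) N2.N3=(alive,v0) | N3.N0=(alive,v0) N3.N1=(alive,v0) N3.N2=(alive,v0) N3.N3=(alive,v0)
Op 3: N2 marks N0=alive -> (alive,v1)
Op 4: N2 marks N2=suspect -> (suspect,v1)
Op 5: N0 marks N2=dead -> (dead,v1)
Op 6: N3 marks N2=dead -> (dead,v1)
Op 7: gossip N0<->N1 -> N0.N0=(alive,v0) N0.N1=(alive,v0) N0.N2=(dead,v1) N0.N3=(alive,v0) | N1.N0=(alive,v0) N1.N1=(alive,v0) N1.N2=(dead,v1) N1.N3=(alive,v0)
Op 8: gossip N3<->N2 -> N3.N0=(alive,v1) N3.N1=(alive,v0) N3.N2=(dead,v1) N3.N3=(alive,v0) | N2.N0=(alive,v1) N2.N1=(alive,v0) N2.N2=(suspect,v1) N2.N3=(alive,v0)
Op 9: gossip N3<->N0 -> N3.N0=(alive,v1) N3.N1=(alive,v0) N3.N2=(dead,v1) N3.N3=(alive,v0) | N0.N0=(alive,v1) N0.N1=(alive,v0) N0.N2=(dead,v1) N0.N3=(alive,v0)
Op 10: gossip N0<->N1 -> N0.N0=(alive,v1) N0.N1=(alive,v0) N0.N2=(dead,v1) N0.N3=(alive,v0) | N1.N0=(alive,v1) N1.N1=(alive,v0) N1.N2=(dead,v1) N1.N3=(alive,v0)

Answer: N0=alive,1 N1=alive,0 N2=dead,1 N3=alive,0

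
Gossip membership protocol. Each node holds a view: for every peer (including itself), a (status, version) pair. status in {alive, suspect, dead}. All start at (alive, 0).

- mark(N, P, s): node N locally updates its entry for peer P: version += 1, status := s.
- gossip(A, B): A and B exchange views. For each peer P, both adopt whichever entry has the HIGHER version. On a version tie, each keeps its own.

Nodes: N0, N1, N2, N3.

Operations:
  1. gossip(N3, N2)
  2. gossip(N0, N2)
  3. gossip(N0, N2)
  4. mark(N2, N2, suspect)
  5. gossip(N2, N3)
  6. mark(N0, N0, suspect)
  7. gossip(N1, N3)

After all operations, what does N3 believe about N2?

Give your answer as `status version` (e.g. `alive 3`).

Op 1: gossip N3<->N2 -> N3.N0=(alive,v0) N3.N1=(alive,v0) N3.N2=(alive,v0) N3.N3=(alive,v0) | N2.N0=(alive,v0) N2.N1=(alive,v0) N2.N2=(alive,v0) N2.N3=(alive,v0)
Op 2: gossip N0<->N2 -> N0.N0=(alive,v0) N0.N1=(alive,v0) N0.N2=(alive,v0) N0.N3=(alive,v0) | N2.N0=(alive,v0) N2.N1=(alive,v0) N2.N2=(alive,v0) N2.N3=(alive,v0)
Op 3: gossip N0<->N2 -> N0.N0=(alive,v0) N0.N1=(alive,v0) N0.N2=(alive,v0) N0.N3=(alive,v0) | N2.N0=(alive,v0) N2.N1=(alive,v0) N2.N2=(alive,v0) N2.N3=(alive,v0)
Op 4: N2 marks N2=suspect -> (suspect,v1)
Op 5: gossip N2<->N3 -> N2.N0=(alive,v0) N2.N1=(alive,v0) N2.N2=(suspect,v1) N2.N3=(alive,v0) | N3.N0=(alive,v0) N3.N1=(alive,v0) N3.N2=(suspect,v1) N3.N3=(alive,v0)
Op 6: N0 marks N0=suspect -> (suspect,v1)
Op 7: gossip N1<->N3 -> N1.N0=(alive,v0) N1.N1=(alive,v0) N1.N2=(suspect,v1) N1.N3=(alive,v0) | N3.N0=(alive,v0) N3.N1=(alive,v0) N3.N2=(suspect,v1) N3.N3=(alive,v0)

Answer: suspect 1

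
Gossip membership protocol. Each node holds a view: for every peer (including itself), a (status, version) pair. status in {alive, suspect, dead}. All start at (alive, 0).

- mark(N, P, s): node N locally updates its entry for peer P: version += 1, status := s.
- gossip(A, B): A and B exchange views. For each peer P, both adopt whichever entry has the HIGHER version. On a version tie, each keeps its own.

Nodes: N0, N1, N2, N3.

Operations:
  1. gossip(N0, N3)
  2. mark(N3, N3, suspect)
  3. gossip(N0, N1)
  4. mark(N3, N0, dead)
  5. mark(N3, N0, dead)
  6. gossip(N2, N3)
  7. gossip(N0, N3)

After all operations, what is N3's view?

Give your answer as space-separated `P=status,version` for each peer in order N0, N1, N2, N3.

Op 1: gossip N0<->N3 -> N0.N0=(alive,v0) N0.N1=(alive,v0) N0.N2=(alive,v0) N0.N3=(alive,v0) | N3.N0=(alive,v0) N3.N1=(alive,v0) N3.N2=(alive,v0) N3.N3=(alive,v0)
Op 2: N3 marks N3=suspect -> (suspect,v1)
Op 3: gossip N0<->N1 -> N0.N0=(alive,v0) N0.N1=(alive,v0) N0.N2=(alive,v0) N0.N3=(alive,v0) | N1.N0=(alive,v0) N1.N1=(alive,v0) N1.N2=(alive,v0) N1.N3=(alive,v0)
Op 4: N3 marks N0=dead -> (dead,v1)
Op 5: N3 marks N0=dead -> (dead,v2)
Op 6: gossip N2<->N3 -> N2.N0=(dead,v2) N2.N1=(alive,v0) N2.N2=(alive,v0) N2.N3=(suspect,v1) | N3.N0=(dead,v2) N3.N1=(alive,v0) N3.N2=(alive,v0) N3.N3=(suspect,v1)
Op 7: gossip N0<->N3 -> N0.N0=(dead,v2) N0.N1=(alive,v0) N0.N2=(alive,v0) N0.N3=(suspect,v1) | N3.N0=(dead,v2) N3.N1=(alive,v0) N3.N2=(alive,v0) N3.N3=(suspect,v1)

Answer: N0=dead,2 N1=alive,0 N2=alive,0 N3=suspect,1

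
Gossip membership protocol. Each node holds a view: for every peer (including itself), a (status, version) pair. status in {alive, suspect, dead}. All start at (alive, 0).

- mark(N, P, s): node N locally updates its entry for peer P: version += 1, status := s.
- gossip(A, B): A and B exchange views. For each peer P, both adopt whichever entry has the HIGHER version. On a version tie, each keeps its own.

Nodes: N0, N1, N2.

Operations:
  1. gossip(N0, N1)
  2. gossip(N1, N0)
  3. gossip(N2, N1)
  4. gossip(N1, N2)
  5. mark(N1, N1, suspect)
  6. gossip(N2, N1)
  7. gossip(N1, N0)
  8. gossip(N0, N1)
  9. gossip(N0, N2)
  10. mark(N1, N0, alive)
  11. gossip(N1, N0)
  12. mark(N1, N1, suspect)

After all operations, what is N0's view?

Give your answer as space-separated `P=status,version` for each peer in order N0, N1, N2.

Answer: N0=alive,1 N1=suspect,1 N2=alive,0

Derivation:
Op 1: gossip N0<->N1 -> N0.N0=(alive,v0) N0.N1=(alive,v0) N0.N2=(alive,v0) | N1.N0=(alive,v0) N1.N1=(alive,v0) N1.N2=(alive,v0)
Op 2: gossip N1<->N0 -> N1.N0=(alive,v0) N1.N1=(alive,v0) N1.N2=(alive,v0) | N0.N0=(alive,v0) N0.N1=(alive,v0) N0.N2=(alive,v0)
Op 3: gossip N2<->N1 -> N2.N0=(alive,v0) N2.N1=(alive,v0) N2.N2=(alive,v0) | N1.N0=(alive,v0) N1.N1=(alive,v0) N1.N2=(alive,v0)
Op 4: gossip N1<->N2 -> N1.N0=(alive,v0) N1.N1=(alive,v0) N1.N2=(alive,v0) | N2.N0=(alive,v0) N2.N1=(alive,v0) N2.N2=(alive,v0)
Op 5: N1 marks N1=suspect -> (suspect,v1)
Op 6: gossip N2<->N1 -> N2.N0=(alive,v0) N2.N1=(suspect,v1) N2.N2=(alive,v0) | N1.N0=(alive,v0) N1.N1=(suspect,v1) N1.N2=(alive,v0)
Op 7: gossip N1<->N0 -> N1.N0=(alive,v0) N1.N1=(suspect,v1) N1.N2=(alive,v0) | N0.N0=(alive,v0) N0.N1=(suspect,v1) N0.N2=(alive,v0)
Op 8: gossip N0<->N1 -> N0.N0=(alive,v0) N0.N1=(suspect,v1) N0.N2=(alive,v0) | N1.N0=(alive,v0) N1.N1=(suspect,v1) N1.N2=(alive,v0)
Op 9: gossip N0<->N2 -> N0.N0=(alive,v0) N0.N1=(suspect,v1) N0.N2=(alive,v0) | N2.N0=(alive,v0) N2.N1=(suspect,v1) N2.N2=(alive,v0)
Op 10: N1 marks N0=alive -> (alive,v1)
Op 11: gossip N1<->N0 -> N1.N0=(alive,v1) N1.N1=(suspect,v1) N1.N2=(alive,v0) | N0.N0=(alive,v1) N0.N1=(suspect,v1) N0.N2=(alive,v0)
Op 12: N1 marks N1=suspect -> (suspect,v2)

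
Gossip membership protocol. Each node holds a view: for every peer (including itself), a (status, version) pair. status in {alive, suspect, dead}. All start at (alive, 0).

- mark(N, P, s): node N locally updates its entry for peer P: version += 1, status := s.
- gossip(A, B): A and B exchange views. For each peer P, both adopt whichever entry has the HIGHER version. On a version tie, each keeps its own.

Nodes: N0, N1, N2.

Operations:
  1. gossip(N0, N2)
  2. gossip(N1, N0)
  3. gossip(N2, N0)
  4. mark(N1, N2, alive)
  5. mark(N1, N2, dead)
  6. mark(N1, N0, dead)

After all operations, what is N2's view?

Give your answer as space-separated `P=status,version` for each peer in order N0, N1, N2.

Op 1: gossip N0<->N2 -> N0.N0=(alive,v0) N0.N1=(alive,v0) N0.N2=(alive,v0) | N2.N0=(alive,v0) N2.N1=(alive,v0) N2.N2=(alive,v0)
Op 2: gossip N1<->N0 -> N1.N0=(alive,v0) N1.N1=(alive,v0) N1.N2=(alive,v0) | N0.N0=(alive,v0) N0.N1=(alive,v0) N0.N2=(alive,v0)
Op 3: gossip N2<->N0 -> N2.N0=(alive,v0) N2.N1=(alive,v0) N2.N2=(alive,v0) | N0.N0=(alive,v0) N0.N1=(alive,v0) N0.N2=(alive,v0)
Op 4: N1 marks N2=alive -> (alive,v1)
Op 5: N1 marks N2=dead -> (dead,v2)
Op 6: N1 marks N0=dead -> (dead,v1)

Answer: N0=alive,0 N1=alive,0 N2=alive,0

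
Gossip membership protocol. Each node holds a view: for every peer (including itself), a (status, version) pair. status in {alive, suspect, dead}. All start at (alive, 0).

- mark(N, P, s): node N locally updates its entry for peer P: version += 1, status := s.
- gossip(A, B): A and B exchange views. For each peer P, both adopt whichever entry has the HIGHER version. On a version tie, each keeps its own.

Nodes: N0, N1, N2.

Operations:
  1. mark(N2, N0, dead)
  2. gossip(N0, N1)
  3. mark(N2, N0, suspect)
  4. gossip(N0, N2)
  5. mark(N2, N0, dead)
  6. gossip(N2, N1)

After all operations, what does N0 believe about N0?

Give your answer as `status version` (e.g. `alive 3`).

Answer: suspect 2

Derivation:
Op 1: N2 marks N0=dead -> (dead,v1)
Op 2: gossip N0<->N1 -> N0.N0=(alive,v0) N0.N1=(alive,v0) N0.N2=(alive,v0) | N1.N0=(alive,v0) N1.N1=(alive,v0) N1.N2=(alive,v0)
Op 3: N2 marks N0=suspect -> (suspect,v2)
Op 4: gossip N0<->N2 -> N0.N0=(suspect,v2) N0.N1=(alive,v0) N0.N2=(alive,v0) | N2.N0=(suspect,v2) N2.N1=(alive,v0) N2.N2=(alive,v0)
Op 5: N2 marks N0=dead -> (dead,v3)
Op 6: gossip N2<->N1 -> N2.N0=(dead,v3) N2.N1=(alive,v0) N2.N2=(alive,v0) | N1.N0=(dead,v3) N1.N1=(alive,v0) N1.N2=(alive,v0)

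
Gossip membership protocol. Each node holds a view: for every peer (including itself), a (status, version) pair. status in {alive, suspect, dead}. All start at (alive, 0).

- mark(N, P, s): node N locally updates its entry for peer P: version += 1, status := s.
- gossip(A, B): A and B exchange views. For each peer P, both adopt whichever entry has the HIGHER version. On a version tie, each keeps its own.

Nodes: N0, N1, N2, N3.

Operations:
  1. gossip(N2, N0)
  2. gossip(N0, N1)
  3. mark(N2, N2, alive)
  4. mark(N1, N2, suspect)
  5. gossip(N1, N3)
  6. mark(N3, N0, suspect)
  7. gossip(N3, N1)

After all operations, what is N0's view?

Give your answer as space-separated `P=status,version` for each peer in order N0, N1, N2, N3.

Op 1: gossip N2<->N0 -> N2.N0=(alive,v0) N2.N1=(alive,v0) N2.N2=(alive,v0) N2.N3=(alive,v0) | N0.N0=(alive,v0) N0.N1=(alive,v0) N0.N2=(alive,v0) N0.N3=(alive,v0)
Op 2: gossip N0<->N1 -> N0.N0=(alive,v0) N0.N1=(alive,v0) N0.N2=(alive,v0) N0.N3=(alive,v0) | N1.N0=(alive,v0) N1.N1=(alive,v0) N1.N2=(alive,v0) N1.N3=(alive,v0)
Op 3: N2 marks N2=alive -> (alive,v1)
Op 4: N1 marks N2=suspect -> (suspect,v1)
Op 5: gossip N1<->N3 -> N1.N0=(alive,v0) N1.N1=(alive,v0) N1.N2=(suspect,v1) N1.N3=(alive,v0) | N3.N0=(alive,v0) N3.N1=(alive,v0) N3.N2=(suspect,v1) N3.N3=(alive,v0)
Op 6: N3 marks N0=suspect -> (suspect,v1)
Op 7: gossip N3<->N1 -> N3.N0=(suspect,v1) N3.N1=(alive,v0) N3.N2=(suspect,v1) N3.N3=(alive,v0) | N1.N0=(suspect,v1) N1.N1=(alive,v0) N1.N2=(suspect,v1) N1.N3=(alive,v0)

Answer: N0=alive,0 N1=alive,0 N2=alive,0 N3=alive,0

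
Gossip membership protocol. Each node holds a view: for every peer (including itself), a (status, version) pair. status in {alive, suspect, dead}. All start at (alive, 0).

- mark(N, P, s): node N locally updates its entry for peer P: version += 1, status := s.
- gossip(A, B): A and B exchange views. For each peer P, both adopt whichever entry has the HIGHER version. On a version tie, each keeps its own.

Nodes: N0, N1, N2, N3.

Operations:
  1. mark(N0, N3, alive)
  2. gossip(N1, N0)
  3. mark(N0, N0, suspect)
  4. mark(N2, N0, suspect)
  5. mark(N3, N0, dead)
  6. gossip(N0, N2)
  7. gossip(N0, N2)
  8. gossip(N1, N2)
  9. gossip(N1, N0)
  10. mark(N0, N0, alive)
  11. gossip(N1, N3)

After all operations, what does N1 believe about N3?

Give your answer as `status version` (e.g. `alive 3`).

Op 1: N0 marks N3=alive -> (alive,v1)
Op 2: gossip N1<->N0 -> N1.N0=(alive,v0) N1.N1=(alive,v0) N1.N2=(alive,v0) N1.N3=(alive,v1) | N0.N0=(alive,v0) N0.N1=(alive,v0) N0.N2=(alive,v0) N0.N3=(alive,v1)
Op 3: N0 marks N0=suspect -> (suspect,v1)
Op 4: N2 marks N0=suspect -> (suspect,v1)
Op 5: N3 marks N0=dead -> (dead,v1)
Op 6: gossip N0<->N2 -> N0.N0=(suspect,v1) N0.N1=(alive,v0) N0.N2=(alive,v0) N0.N3=(alive,v1) | N2.N0=(suspect,v1) N2.N1=(alive,v0) N2.N2=(alive,v0) N2.N3=(alive,v1)
Op 7: gossip N0<->N2 -> N0.N0=(suspect,v1) N0.N1=(alive,v0) N0.N2=(alive,v0) N0.N3=(alive,v1) | N2.N0=(suspect,v1) N2.N1=(alive,v0) N2.N2=(alive,v0) N2.N3=(alive,v1)
Op 8: gossip N1<->N2 -> N1.N0=(suspect,v1) N1.N1=(alive,v0) N1.N2=(alive,v0) N1.N3=(alive,v1) | N2.N0=(suspect,v1) N2.N1=(alive,v0) N2.N2=(alive,v0) N2.N3=(alive,v1)
Op 9: gossip N1<->N0 -> N1.N0=(suspect,v1) N1.N1=(alive,v0) N1.N2=(alive,v0) N1.N3=(alive,v1) | N0.N0=(suspect,v1) N0.N1=(alive,v0) N0.N2=(alive,v0) N0.N3=(alive,v1)
Op 10: N0 marks N0=alive -> (alive,v2)
Op 11: gossip N1<->N3 -> N1.N0=(suspect,v1) N1.N1=(alive,v0) N1.N2=(alive,v0) N1.N3=(alive,v1) | N3.N0=(dead,v1) N3.N1=(alive,v0) N3.N2=(alive,v0) N3.N3=(alive,v1)

Answer: alive 1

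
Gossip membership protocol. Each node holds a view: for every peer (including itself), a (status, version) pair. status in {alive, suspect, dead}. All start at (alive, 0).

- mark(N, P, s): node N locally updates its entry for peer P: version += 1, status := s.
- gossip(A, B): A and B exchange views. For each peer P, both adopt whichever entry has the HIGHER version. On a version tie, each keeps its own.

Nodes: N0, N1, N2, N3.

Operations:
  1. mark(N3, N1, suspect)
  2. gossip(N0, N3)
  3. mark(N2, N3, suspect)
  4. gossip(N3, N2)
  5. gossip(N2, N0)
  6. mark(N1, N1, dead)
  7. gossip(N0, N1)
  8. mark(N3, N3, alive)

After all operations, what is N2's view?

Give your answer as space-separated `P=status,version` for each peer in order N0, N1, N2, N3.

Answer: N0=alive,0 N1=suspect,1 N2=alive,0 N3=suspect,1

Derivation:
Op 1: N3 marks N1=suspect -> (suspect,v1)
Op 2: gossip N0<->N3 -> N0.N0=(alive,v0) N0.N1=(suspect,v1) N0.N2=(alive,v0) N0.N3=(alive,v0) | N3.N0=(alive,v0) N3.N1=(suspect,v1) N3.N2=(alive,v0) N3.N3=(alive,v0)
Op 3: N2 marks N3=suspect -> (suspect,v1)
Op 4: gossip N3<->N2 -> N3.N0=(alive,v0) N3.N1=(suspect,v1) N3.N2=(alive,v0) N3.N3=(suspect,v1) | N2.N0=(alive,v0) N2.N1=(suspect,v1) N2.N2=(alive,v0) N2.N3=(suspect,v1)
Op 5: gossip N2<->N0 -> N2.N0=(alive,v0) N2.N1=(suspect,v1) N2.N2=(alive,v0) N2.N3=(suspect,v1) | N0.N0=(alive,v0) N0.N1=(suspect,v1) N0.N2=(alive,v0) N0.N3=(suspect,v1)
Op 6: N1 marks N1=dead -> (dead,v1)
Op 7: gossip N0<->N1 -> N0.N0=(alive,v0) N0.N1=(suspect,v1) N0.N2=(alive,v0) N0.N3=(suspect,v1) | N1.N0=(alive,v0) N1.N1=(dead,v1) N1.N2=(alive,v0) N1.N3=(suspect,v1)
Op 8: N3 marks N3=alive -> (alive,v2)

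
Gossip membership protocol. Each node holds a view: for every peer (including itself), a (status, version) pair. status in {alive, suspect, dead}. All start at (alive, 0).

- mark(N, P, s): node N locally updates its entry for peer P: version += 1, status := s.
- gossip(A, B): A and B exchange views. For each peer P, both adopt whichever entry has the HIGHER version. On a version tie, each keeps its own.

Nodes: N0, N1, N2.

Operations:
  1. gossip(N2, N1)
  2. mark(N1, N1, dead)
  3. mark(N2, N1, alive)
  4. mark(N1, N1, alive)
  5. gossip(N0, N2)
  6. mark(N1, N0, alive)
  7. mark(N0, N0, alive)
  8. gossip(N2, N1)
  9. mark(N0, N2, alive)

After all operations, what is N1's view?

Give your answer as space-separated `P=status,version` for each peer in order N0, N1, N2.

Answer: N0=alive,1 N1=alive,2 N2=alive,0

Derivation:
Op 1: gossip N2<->N1 -> N2.N0=(alive,v0) N2.N1=(alive,v0) N2.N2=(alive,v0) | N1.N0=(alive,v0) N1.N1=(alive,v0) N1.N2=(alive,v0)
Op 2: N1 marks N1=dead -> (dead,v1)
Op 3: N2 marks N1=alive -> (alive,v1)
Op 4: N1 marks N1=alive -> (alive,v2)
Op 5: gossip N0<->N2 -> N0.N0=(alive,v0) N0.N1=(alive,v1) N0.N2=(alive,v0) | N2.N0=(alive,v0) N2.N1=(alive,v1) N2.N2=(alive,v0)
Op 6: N1 marks N0=alive -> (alive,v1)
Op 7: N0 marks N0=alive -> (alive,v1)
Op 8: gossip N2<->N1 -> N2.N0=(alive,v1) N2.N1=(alive,v2) N2.N2=(alive,v0) | N1.N0=(alive,v1) N1.N1=(alive,v2) N1.N2=(alive,v0)
Op 9: N0 marks N2=alive -> (alive,v1)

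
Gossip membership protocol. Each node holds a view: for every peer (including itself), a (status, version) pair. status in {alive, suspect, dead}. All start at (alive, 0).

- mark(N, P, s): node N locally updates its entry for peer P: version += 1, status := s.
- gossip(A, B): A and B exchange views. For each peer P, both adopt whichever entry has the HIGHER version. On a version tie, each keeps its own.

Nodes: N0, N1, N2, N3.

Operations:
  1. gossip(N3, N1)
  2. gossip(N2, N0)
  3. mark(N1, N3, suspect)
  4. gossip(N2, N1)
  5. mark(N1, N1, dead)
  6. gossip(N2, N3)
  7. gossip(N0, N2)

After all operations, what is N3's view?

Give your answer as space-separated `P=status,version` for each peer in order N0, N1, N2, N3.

Op 1: gossip N3<->N1 -> N3.N0=(alive,v0) N3.N1=(alive,v0) N3.N2=(alive,v0) N3.N3=(alive,v0) | N1.N0=(alive,v0) N1.N1=(alive,v0) N1.N2=(alive,v0) N1.N3=(alive,v0)
Op 2: gossip N2<->N0 -> N2.N0=(alive,v0) N2.N1=(alive,v0) N2.N2=(alive,v0) N2.N3=(alive,v0) | N0.N0=(alive,v0) N0.N1=(alive,v0) N0.N2=(alive,v0) N0.N3=(alive,v0)
Op 3: N1 marks N3=suspect -> (suspect,v1)
Op 4: gossip N2<->N1 -> N2.N0=(alive,v0) N2.N1=(alive,v0) N2.N2=(alive,v0) N2.N3=(suspect,v1) | N1.N0=(alive,v0) N1.N1=(alive,v0) N1.N2=(alive,v0) N1.N3=(suspect,v1)
Op 5: N1 marks N1=dead -> (dead,v1)
Op 6: gossip N2<->N3 -> N2.N0=(alive,v0) N2.N1=(alive,v0) N2.N2=(alive,v0) N2.N3=(suspect,v1) | N3.N0=(alive,v0) N3.N1=(alive,v0) N3.N2=(alive,v0) N3.N3=(suspect,v1)
Op 7: gossip N0<->N2 -> N0.N0=(alive,v0) N0.N1=(alive,v0) N0.N2=(alive,v0) N0.N3=(suspect,v1) | N2.N0=(alive,v0) N2.N1=(alive,v0) N2.N2=(alive,v0) N2.N3=(suspect,v1)

Answer: N0=alive,0 N1=alive,0 N2=alive,0 N3=suspect,1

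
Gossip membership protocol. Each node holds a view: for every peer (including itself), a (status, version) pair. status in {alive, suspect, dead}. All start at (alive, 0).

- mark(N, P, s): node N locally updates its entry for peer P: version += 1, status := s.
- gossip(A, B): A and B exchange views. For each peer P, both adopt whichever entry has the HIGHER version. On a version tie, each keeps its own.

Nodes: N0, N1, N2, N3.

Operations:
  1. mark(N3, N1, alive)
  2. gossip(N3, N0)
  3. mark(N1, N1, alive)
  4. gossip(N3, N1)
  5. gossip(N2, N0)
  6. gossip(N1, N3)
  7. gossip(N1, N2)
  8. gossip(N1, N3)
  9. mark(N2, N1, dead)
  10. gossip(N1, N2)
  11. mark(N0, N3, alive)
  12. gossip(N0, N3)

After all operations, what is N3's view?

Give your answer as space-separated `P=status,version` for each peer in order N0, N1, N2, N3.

Op 1: N3 marks N1=alive -> (alive,v1)
Op 2: gossip N3<->N0 -> N3.N0=(alive,v0) N3.N1=(alive,v1) N3.N2=(alive,v0) N3.N3=(alive,v0) | N0.N0=(alive,v0) N0.N1=(alive,v1) N0.N2=(alive,v0) N0.N3=(alive,v0)
Op 3: N1 marks N1=alive -> (alive,v1)
Op 4: gossip N3<->N1 -> N3.N0=(alive,v0) N3.N1=(alive,v1) N3.N2=(alive,v0) N3.N3=(alive,v0) | N1.N0=(alive,v0) N1.N1=(alive,v1) N1.N2=(alive,v0) N1.N3=(alive,v0)
Op 5: gossip N2<->N0 -> N2.N0=(alive,v0) N2.N1=(alive,v1) N2.N2=(alive,v0) N2.N3=(alive,v0) | N0.N0=(alive,v0) N0.N1=(alive,v1) N0.N2=(alive,v0) N0.N3=(alive,v0)
Op 6: gossip N1<->N3 -> N1.N0=(alive,v0) N1.N1=(alive,v1) N1.N2=(alive,v0) N1.N3=(alive,v0) | N3.N0=(alive,v0) N3.N1=(alive,v1) N3.N2=(alive,v0) N3.N3=(alive,v0)
Op 7: gossip N1<->N2 -> N1.N0=(alive,v0) N1.N1=(alive,v1) N1.N2=(alive,v0) N1.N3=(alive,v0) | N2.N0=(alive,v0) N2.N1=(alive,v1) N2.N2=(alive,v0) N2.N3=(alive,v0)
Op 8: gossip N1<->N3 -> N1.N0=(alive,v0) N1.N1=(alive,v1) N1.N2=(alive,v0) N1.N3=(alive,v0) | N3.N0=(alive,v0) N3.N1=(alive,v1) N3.N2=(alive,v0) N3.N3=(alive,v0)
Op 9: N2 marks N1=dead -> (dead,v2)
Op 10: gossip N1<->N2 -> N1.N0=(alive,v0) N1.N1=(dead,v2) N1.N2=(alive,v0) N1.N3=(alive,v0) | N2.N0=(alive,v0) N2.N1=(dead,v2) N2.N2=(alive,v0) N2.N3=(alive,v0)
Op 11: N0 marks N3=alive -> (alive,v1)
Op 12: gossip N0<->N3 -> N0.N0=(alive,v0) N0.N1=(alive,v1) N0.N2=(alive,v0) N0.N3=(alive,v1) | N3.N0=(alive,v0) N3.N1=(alive,v1) N3.N2=(alive,v0) N3.N3=(alive,v1)

Answer: N0=alive,0 N1=alive,1 N2=alive,0 N3=alive,1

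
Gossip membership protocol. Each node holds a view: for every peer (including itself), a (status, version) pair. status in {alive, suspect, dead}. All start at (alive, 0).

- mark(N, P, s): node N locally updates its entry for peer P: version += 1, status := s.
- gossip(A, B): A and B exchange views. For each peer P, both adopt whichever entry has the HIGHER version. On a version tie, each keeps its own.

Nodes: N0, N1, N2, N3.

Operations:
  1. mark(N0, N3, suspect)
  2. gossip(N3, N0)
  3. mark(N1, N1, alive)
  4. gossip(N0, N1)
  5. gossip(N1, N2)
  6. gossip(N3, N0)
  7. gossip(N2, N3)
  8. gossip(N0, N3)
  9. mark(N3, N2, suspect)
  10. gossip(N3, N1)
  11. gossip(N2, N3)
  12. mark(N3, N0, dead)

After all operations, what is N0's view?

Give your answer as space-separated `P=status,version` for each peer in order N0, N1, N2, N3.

Answer: N0=alive,0 N1=alive,1 N2=alive,0 N3=suspect,1

Derivation:
Op 1: N0 marks N3=suspect -> (suspect,v1)
Op 2: gossip N3<->N0 -> N3.N0=(alive,v0) N3.N1=(alive,v0) N3.N2=(alive,v0) N3.N3=(suspect,v1) | N0.N0=(alive,v0) N0.N1=(alive,v0) N0.N2=(alive,v0) N0.N3=(suspect,v1)
Op 3: N1 marks N1=alive -> (alive,v1)
Op 4: gossip N0<->N1 -> N0.N0=(alive,v0) N0.N1=(alive,v1) N0.N2=(alive,v0) N0.N3=(suspect,v1) | N1.N0=(alive,v0) N1.N1=(alive,v1) N1.N2=(alive,v0) N1.N3=(suspect,v1)
Op 5: gossip N1<->N2 -> N1.N0=(alive,v0) N1.N1=(alive,v1) N1.N2=(alive,v0) N1.N3=(suspect,v1) | N2.N0=(alive,v0) N2.N1=(alive,v1) N2.N2=(alive,v0) N2.N3=(suspect,v1)
Op 6: gossip N3<->N0 -> N3.N0=(alive,v0) N3.N1=(alive,v1) N3.N2=(alive,v0) N3.N3=(suspect,v1) | N0.N0=(alive,v0) N0.N1=(alive,v1) N0.N2=(alive,v0) N0.N3=(suspect,v1)
Op 7: gossip N2<->N3 -> N2.N0=(alive,v0) N2.N1=(alive,v1) N2.N2=(alive,v0) N2.N3=(suspect,v1) | N3.N0=(alive,v0) N3.N1=(alive,v1) N3.N2=(alive,v0) N3.N3=(suspect,v1)
Op 8: gossip N0<->N3 -> N0.N0=(alive,v0) N0.N1=(alive,v1) N0.N2=(alive,v0) N0.N3=(suspect,v1) | N3.N0=(alive,v0) N3.N1=(alive,v1) N3.N2=(alive,v0) N3.N3=(suspect,v1)
Op 9: N3 marks N2=suspect -> (suspect,v1)
Op 10: gossip N3<->N1 -> N3.N0=(alive,v0) N3.N1=(alive,v1) N3.N2=(suspect,v1) N3.N3=(suspect,v1) | N1.N0=(alive,v0) N1.N1=(alive,v1) N1.N2=(suspect,v1) N1.N3=(suspect,v1)
Op 11: gossip N2<->N3 -> N2.N0=(alive,v0) N2.N1=(alive,v1) N2.N2=(suspect,v1) N2.N3=(suspect,v1) | N3.N0=(alive,v0) N3.N1=(alive,v1) N3.N2=(suspect,v1) N3.N3=(suspect,v1)
Op 12: N3 marks N0=dead -> (dead,v1)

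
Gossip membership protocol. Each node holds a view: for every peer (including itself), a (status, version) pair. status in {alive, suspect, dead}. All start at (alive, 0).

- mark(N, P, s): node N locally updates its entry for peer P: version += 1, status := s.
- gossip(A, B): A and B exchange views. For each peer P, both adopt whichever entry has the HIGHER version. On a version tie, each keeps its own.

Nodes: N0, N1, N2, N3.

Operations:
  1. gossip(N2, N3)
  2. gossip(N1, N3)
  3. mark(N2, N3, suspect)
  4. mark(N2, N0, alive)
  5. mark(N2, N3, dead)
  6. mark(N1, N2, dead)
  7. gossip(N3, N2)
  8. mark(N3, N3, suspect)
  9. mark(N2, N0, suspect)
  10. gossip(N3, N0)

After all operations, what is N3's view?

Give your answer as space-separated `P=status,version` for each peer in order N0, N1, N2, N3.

Answer: N0=alive,1 N1=alive,0 N2=alive,0 N3=suspect,3

Derivation:
Op 1: gossip N2<->N3 -> N2.N0=(alive,v0) N2.N1=(alive,v0) N2.N2=(alive,v0) N2.N3=(alive,v0) | N3.N0=(alive,v0) N3.N1=(alive,v0) N3.N2=(alive,v0) N3.N3=(alive,v0)
Op 2: gossip N1<->N3 -> N1.N0=(alive,v0) N1.N1=(alive,v0) N1.N2=(alive,v0) N1.N3=(alive,v0) | N3.N0=(alive,v0) N3.N1=(alive,v0) N3.N2=(alive,v0) N3.N3=(alive,v0)
Op 3: N2 marks N3=suspect -> (suspect,v1)
Op 4: N2 marks N0=alive -> (alive,v1)
Op 5: N2 marks N3=dead -> (dead,v2)
Op 6: N1 marks N2=dead -> (dead,v1)
Op 7: gossip N3<->N2 -> N3.N0=(alive,v1) N3.N1=(alive,v0) N3.N2=(alive,v0) N3.N3=(dead,v2) | N2.N0=(alive,v1) N2.N1=(alive,v0) N2.N2=(alive,v0) N2.N3=(dead,v2)
Op 8: N3 marks N3=suspect -> (suspect,v3)
Op 9: N2 marks N0=suspect -> (suspect,v2)
Op 10: gossip N3<->N0 -> N3.N0=(alive,v1) N3.N1=(alive,v0) N3.N2=(alive,v0) N3.N3=(suspect,v3) | N0.N0=(alive,v1) N0.N1=(alive,v0) N0.N2=(alive,v0) N0.N3=(suspect,v3)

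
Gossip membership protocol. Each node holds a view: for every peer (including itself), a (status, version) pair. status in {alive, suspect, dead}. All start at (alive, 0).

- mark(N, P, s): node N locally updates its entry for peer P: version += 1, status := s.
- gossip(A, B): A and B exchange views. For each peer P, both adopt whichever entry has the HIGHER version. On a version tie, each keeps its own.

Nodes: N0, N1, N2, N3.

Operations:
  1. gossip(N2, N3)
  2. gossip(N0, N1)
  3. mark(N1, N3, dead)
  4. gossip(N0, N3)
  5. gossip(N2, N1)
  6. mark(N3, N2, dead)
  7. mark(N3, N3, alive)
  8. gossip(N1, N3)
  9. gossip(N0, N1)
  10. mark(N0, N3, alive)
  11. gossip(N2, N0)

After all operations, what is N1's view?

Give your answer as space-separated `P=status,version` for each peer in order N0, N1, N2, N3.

Answer: N0=alive,0 N1=alive,0 N2=dead,1 N3=dead,1

Derivation:
Op 1: gossip N2<->N3 -> N2.N0=(alive,v0) N2.N1=(alive,v0) N2.N2=(alive,v0) N2.N3=(alive,v0) | N3.N0=(alive,v0) N3.N1=(alive,v0) N3.N2=(alive,v0) N3.N3=(alive,v0)
Op 2: gossip N0<->N1 -> N0.N0=(alive,v0) N0.N1=(alive,v0) N0.N2=(alive,v0) N0.N3=(alive,v0) | N1.N0=(alive,v0) N1.N1=(alive,v0) N1.N2=(alive,v0) N1.N3=(alive,v0)
Op 3: N1 marks N3=dead -> (dead,v1)
Op 4: gossip N0<->N3 -> N0.N0=(alive,v0) N0.N1=(alive,v0) N0.N2=(alive,v0) N0.N3=(alive,v0) | N3.N0=(alive,v0) N3.N1=(alive,v0) N3.N2=(alive,v0) N3.N3=(alive,v0)
Op 5: gossip N2<->N1 -> N2.N0=(alive,v0) N2.N1=(alive,v0) N2.N2=(alive,v0) N2.N3=(dead,v1) | N1.N0=(alive,v0) N1.N1=(alive,v0) N1.N2=(alive,v0) N1.N3=(dead,v1)
Op 6: N3 marks N2=dead -> (dead,v1)
Op 7: N3 marks N3=alive -> (alive,v1)
Op 8: gossip N1<->N3 -> N1.N0=(alive,v0) N1.N1=(alive,v0) N1.N2=(dead,v1) N1.N3=(dead,v1) | N3.N0=(alive,v0) N3.N1=(alive,v0) N3.N2=(dead,v1) N3.N3=(alive,v1)
Op 9: gossip N0<->N1 -> N0.N0=(alive,v0) N0.N1=(alive,v0) N0.N2=(dead,v1) N0.N3=(dead,v1) | N1.N0=(alive,v0) N1.N1=(alive,v0) N1.N2=(dead,v1) N1.N3=(dead,v1)
Op 10: N0 marks N3=alive -> (alive,v2)
Op 11: gossip N2<->N0 -> N2.N0=(alive,v0) N2.N1=(alive,v0) N2.N2=(dead,v1) N2.N3=(alive,v2) | N0.N0=(alive,v0) N0.N1=(alive,v0) N0.N2=(dead,v1) N0.N3=(alive,v2)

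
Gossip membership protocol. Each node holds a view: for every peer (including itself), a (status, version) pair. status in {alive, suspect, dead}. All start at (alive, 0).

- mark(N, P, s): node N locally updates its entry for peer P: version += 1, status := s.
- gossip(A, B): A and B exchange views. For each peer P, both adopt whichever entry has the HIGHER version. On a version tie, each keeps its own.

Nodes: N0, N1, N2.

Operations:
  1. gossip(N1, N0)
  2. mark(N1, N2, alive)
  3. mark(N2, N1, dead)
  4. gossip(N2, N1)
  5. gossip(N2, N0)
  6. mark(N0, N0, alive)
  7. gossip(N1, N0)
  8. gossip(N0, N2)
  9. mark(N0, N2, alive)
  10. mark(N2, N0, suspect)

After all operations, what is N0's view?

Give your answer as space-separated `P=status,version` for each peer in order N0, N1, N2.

Answer: N0=alive,1 N1=dead,1 N2=alive,2

Derivation:
Op 1: gossip N1<->N0 -> N1.N0=(alive,v0) N1.N1=(alive,v0) N1.N2=(alive,v0) | N0.N0=(alive,v0) N0.N1=(alive,v0) N0.N2=(alive,v0)
Op 2: N1 marks N2=alive -> (alive,v1)
Op 3: N2 marks N1=dead -> (dead,v1)
Op 4: gossip N2<->N1 -> N2.N0=(alive,v0) N2.N1=(dead,v1) N2.N2=(alive,v1) | N1.N0=(alive,v0) N1.N1=(dead,v1) N1.N2=(alive,v1)
Op 5: gossip N2<->N0 -> N2.N0=(alive,v0) N2.N1=(dead,v1) N2.N2=(alive,v1) | N0.N0=(alive,v0) N0.N1=(dead,v1) N0.N2=(alive,v1)
Op 6: N0 marks N0=alive -> (alive,v1)
Op 7: gossip N1<->N0 -> N1.N0=(alive,v1) N1.N1=(dead,v1) N1.N2=(alive,v1) | N0.N0=(alive,v1) N0.N1=(dead,v1) N0.N2=(alive,v1)
Op 8: gossip N0<->N2 -> N0.N0=(alive,v1) N0.N1=(dead,v1) N0.N2=(alive,v1) | N2.N0=(alive,v1) N2.N1=(dead,v1) N2.N2=(alive,v1)
Op 9: N0 marks N2=alive -> (alive,v2)
Op 10: N2 marks N0=suspect -> (suspect,v2)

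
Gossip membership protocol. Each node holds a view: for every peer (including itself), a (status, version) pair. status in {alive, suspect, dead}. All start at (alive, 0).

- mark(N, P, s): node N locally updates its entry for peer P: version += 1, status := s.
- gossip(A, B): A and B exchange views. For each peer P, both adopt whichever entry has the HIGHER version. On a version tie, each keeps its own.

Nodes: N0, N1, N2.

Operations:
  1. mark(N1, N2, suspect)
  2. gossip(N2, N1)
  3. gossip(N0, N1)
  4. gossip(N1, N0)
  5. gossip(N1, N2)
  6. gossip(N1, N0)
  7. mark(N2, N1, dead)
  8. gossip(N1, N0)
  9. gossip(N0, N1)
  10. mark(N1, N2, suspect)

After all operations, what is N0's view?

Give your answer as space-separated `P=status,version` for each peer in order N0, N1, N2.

Op 1: N1 marks N2=suspect -> (suspect,v1)
Op 2: gossip N2<->N1 -> N2.N0=(alive,v0) N2.N1=(alive,v0) N2.N2=(suspect,v1) | N1.N0=(alive,v0) N1.N1=(alive,v0) N1.N2=(suspect,v1)
Op 3: gossip N0<->N1 -> N0.N0=(alive,v0) N0.N1=(alive,v0) N0.N2=(suspect,v1) | N1.N0=(alive,v0) N1.N1=(alive,v0) N1.N2=(suspect,v1)
Op 4: gossip N1<->N0 -> N1.N0=(alive,v0) N1.N1=(alive,v0) N1.N2=(suspect,v1) | N0.N0=(alive,v0) N0.N1=(alive,v0) N0.N2=(suspect,v1)
Op 5: gossip N1<->N2 -> N1.N0=(alive,v0) N1.N1=(alive,v0) N1.N2=(suspect,v1) | N2.N0=(alive,v0) N2.N1=(alive,v0) N2.N2=(suspect,v1)
Op 6: gossip N1<->N0 -> N1.N0=(alive,v0) N1.N1=(alive,v0) N1.N2=(suspect,v1) | N0.N0=(alive,v0) N0.N1=(alive,v0) N0.N2=(suspect,v1)
Op 7: N2 marks N1=dead -> (dead,v1)
Op 8: gossip N1<->N0 -> N1.N0=(alive,v0) N1.N1=(alive,v0) N1.N2=(suspect,v1) | N0.N0=(alive,v0) N0.N1=(alive,v0) N0.N2=(suspect,v1)
Op 9: gossip N0<->N1 -> N0.N0=(alive,v0) N0.N1=(alive,v0) N0.N2=(suspect,v1) | N1.N0=(alive,v0) N1.N1=(alive,v0) N1.N2=(suspect,v1)
Op 10: N1 marks N2=suspect -> (suspect,v2)

Answer: N0=alive,0 N1=alive,0 N2=suspect,1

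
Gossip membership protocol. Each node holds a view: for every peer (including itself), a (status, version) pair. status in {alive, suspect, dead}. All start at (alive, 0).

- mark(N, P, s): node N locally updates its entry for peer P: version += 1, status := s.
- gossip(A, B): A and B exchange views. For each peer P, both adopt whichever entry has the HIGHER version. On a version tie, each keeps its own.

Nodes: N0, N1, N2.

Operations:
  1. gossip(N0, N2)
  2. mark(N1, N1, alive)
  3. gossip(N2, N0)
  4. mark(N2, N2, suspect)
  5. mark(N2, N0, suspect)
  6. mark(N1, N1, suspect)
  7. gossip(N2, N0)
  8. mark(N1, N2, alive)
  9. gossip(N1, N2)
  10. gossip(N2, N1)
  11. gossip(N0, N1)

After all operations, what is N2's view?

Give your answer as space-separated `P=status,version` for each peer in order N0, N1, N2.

Answer: N0=suspect,1 N1=suspect,2 N2=suspect,1

Derivation:
Op 1: gossip N0<->N2 -> N0.N0=(alive,v0) N0.N1=(alive,v0) N0.N2=(alive,v0) | N2.N0=(alive,v0) N2.N1=(alive,v0) N2.N2=(alive,v0)
Op 2: N1 marks N1=alive -> (alive,v1)
Op 3: gossip N2<->N0 -> N2.N0=(alive,v0) N2.N1=(alive,v0) N2.N2=(alive,v0) | N0.N0=(alive,v0) N0.N1=(alive,v0) N0.N2=(alive,v0)
Op 4: N2 marks N2=suspect -> (suspect,v1)
Op 5: N2 marks N0=suspect -> (suspect,v1)
Op 6: N1 marks N1=suspect -> (suspect,v2)
Op 7: gossip N2<->N0 -> N2.N0=(suspect,v1) N2.N1=(alive,v0) N2.N2=(suspect,v1) | N0.N0=(suspect,v1) N0.N1=(alive,v0) N0.N2=(suspect,v1)
Op 8: N1 marks N2=alive -> (alive,v1)
Op 9: gossip N1<->N2 -> N1.N0=(suspect,v1) N1.N1=(suspect,v2) N1.N2=(alive,v1) | N2.N0=(suspect,v1) N2.N1=(suspect,v2) N2.N2=(suspect,v1)
Op 10: gossip N2<->N1 -> N2.N0=(suspect,v1) N2.N1=(suspect,v2) N2.N2=(suspect,v1) | N1.N0=(suspect,v1) N1.N1=(suspect,v2) N1.N2=(alive,v1)
Op 11: gossip N0<->N1 -> N0.N0=(suspect,v1) N0.N1=(suspect,v2) N0.N2=(suspect,v1) | N1.N0=(suspect,v1) N1.N1=(suspect,v2) N1.N2=(alive,v1)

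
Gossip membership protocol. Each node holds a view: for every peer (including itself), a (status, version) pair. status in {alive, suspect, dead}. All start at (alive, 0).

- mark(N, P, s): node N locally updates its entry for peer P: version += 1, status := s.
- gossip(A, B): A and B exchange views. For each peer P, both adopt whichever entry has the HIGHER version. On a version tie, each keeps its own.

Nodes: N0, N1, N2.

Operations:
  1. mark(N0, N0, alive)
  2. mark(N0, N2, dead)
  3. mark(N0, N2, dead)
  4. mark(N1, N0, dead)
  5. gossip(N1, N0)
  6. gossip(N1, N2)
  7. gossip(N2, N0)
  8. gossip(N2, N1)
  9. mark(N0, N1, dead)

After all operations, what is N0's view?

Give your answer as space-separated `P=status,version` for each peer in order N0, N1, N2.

Answer: N0=alive,1 N1=dead,1 N2=dead,2

Derivation:
Op 1: N0 marks N0=alive -> (alive,v1)
Op 2: N0 marks N2=dead -> (dead,v1)
Op 3: N0 marks N2=dead -> (dead,v2)
Op 4: N1 marks N0=dead -> (dead,v1)
Op 5: gossip N1<->N0 -> N1.N0=(dead,v1) N1.N1=(alive,v0) N1.N2=(dead,v2) | N0.N0=(alive,v1) N0.N1=(alive,v0) N0.N2=(dead,v2)
Op 6: gossip N1<->N2 -> N1.N0=(dead,v1) N1.N1=(alive,v0) N1.N2=(dead,v2) | N2.N0=(dead,v1) N2.N1=(alive,v0) N2.N2=(dead,v2)
Op 7: gossip N2<->N0 -> N2.N0=(dead,v1) N2.N1=(alive,v0) N2.N2=(dead,v2) | N0.N0=(alive,v1) N0.N1=(alive,v0) N0.N2=(dead,v2)
Op 8: gossip N2<->N1 -> N2.N0=(dead,v1) N2.N1=(alive,v0) N2.N2=(dead,v2) | N1.N0=(dead,v1) N1.N1=(alive,v0) N1.N2=(dead,v2)
Op 9: N0 marks N1=dead -> (dead,v1)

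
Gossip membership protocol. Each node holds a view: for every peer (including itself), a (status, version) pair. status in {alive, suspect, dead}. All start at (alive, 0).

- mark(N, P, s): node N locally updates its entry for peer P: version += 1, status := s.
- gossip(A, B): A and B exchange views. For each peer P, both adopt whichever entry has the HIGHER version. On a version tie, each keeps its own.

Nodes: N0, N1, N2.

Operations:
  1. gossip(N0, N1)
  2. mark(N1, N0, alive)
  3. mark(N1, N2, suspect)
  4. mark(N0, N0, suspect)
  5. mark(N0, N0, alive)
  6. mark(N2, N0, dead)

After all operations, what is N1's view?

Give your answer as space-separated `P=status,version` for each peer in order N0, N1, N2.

Op 1: gossip N0<->N1 -> N0.N0=(alive,v0) N0.N1=(alive,v0) N0.N2=(alive,v0) | N1.N0=(alive,v0) N1.N1=(alive,v0) N1.N2=(alive,v0)
Op 2: N1 marks N0=alive -> (alive,v1)
Op 3: N1 marks N2=suspect -> (suspect,v1)
Op 4: N0 marks N0=suspect -> (suspect,v1)
Op 5: N0 marks N0=alive -> (alive,v2)
Op 6: N2 marks N0=dead -> (dead,v1)

Answer: N0=alive,1 N1=alive,0 N2=suspect,1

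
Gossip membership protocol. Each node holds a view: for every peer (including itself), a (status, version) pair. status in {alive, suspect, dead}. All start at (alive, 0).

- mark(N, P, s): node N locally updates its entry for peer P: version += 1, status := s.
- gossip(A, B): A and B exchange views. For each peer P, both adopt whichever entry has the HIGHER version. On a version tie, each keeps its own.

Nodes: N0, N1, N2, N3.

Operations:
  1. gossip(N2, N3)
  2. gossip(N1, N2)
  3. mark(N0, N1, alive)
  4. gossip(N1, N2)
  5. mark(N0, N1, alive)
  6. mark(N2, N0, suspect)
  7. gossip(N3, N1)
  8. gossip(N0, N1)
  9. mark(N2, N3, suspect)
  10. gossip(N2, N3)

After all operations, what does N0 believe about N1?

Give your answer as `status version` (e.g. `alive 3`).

Op 1: gossip N2<->N3 -> N2.N0=(alive,v0) N2.N1=(alive,v0) N2.N2=(alive,v0) N2.N3=(alive,v0) | N3.N0=(alive,v0) N3.N1=(alive,v0) N3.N2=(alive,v0) N3.N3=(alive,v0)
Op 2: gossip N1<->N2 -> N1.N0=(alive,v0) N1.N1=(alive,v0) N1.N2=(alive,v0) N1.N3=(alive,v0) | N2.N0=(alive,v0) N2.N1=(alive,v0) N2.N2=(alive,v0) N2.N3=(alive,v0)
Op 3: N0 marks N1=alive -> (alive,v1)
Op 4: gossip N1<->N2 -> N1.N0=(alive,v0) N1.N1=(alive,v0) N1.N2=(alive,v0) N1.N3=(alive,v0) | N2.N0=(alive,v0) N2.N1=(alive,v0) N2.N2=(alive,v0) N2.N3=(alive,v0)
Op 5: N0 marks N1=alive -> (alive,v2)
Op 6: N2 marks N0=suspect -> (suspect,v1)
Op 7: gossip N3<->N1 -> N3.N0=(alive,v0) N3.N1=(alive,v0) N3.N2=(alive,v0) N3.N3=(alive,v0) | N1.N0=(alive,v0) N1.N1=(alive,v0) N1.N2=(alive,v0) N1.N3=(alive,v0)
Op 8: gossip N0<->N1 -> N0.N0=(alive,v0) N0.N1=(alive,v2) N0.N2=(alive,v0) N0.N3=(alive,v0) | N1.N0=(alive,v0) N1.N1=(alive,v2) N1.N2=(alive,v0) N1.N3=(alive,v0)
Op 9: N2 marks N3=suspect -> (suspect,v1)
Op 10: gossip N2<->N3 -> N2.N0=(suspect,v1) N2.N1=(alive,v0) N2.N2=(alive,v0) N2.N3=(suspect,v1) | N3.N0=(suspect,v1) N3.N1=(alive,v0) N3.N2=(alive,v0) N3.N3=(suspect,v1)

Answer: alive 2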